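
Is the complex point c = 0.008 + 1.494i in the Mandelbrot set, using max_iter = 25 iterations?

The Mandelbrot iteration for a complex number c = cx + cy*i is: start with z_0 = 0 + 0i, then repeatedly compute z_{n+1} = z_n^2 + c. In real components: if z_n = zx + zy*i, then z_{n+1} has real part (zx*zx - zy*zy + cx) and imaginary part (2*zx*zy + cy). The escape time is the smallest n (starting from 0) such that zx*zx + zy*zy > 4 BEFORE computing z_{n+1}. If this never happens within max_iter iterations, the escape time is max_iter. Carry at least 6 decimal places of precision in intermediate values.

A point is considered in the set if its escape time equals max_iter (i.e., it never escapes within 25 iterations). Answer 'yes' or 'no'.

Answer: no

Derivation:
z_0 = 0 + 0i, c = 0.0080 + 1.4940i
Iter 1: z = 0.0080 + 1.4940i, |z|^2 = 2.2321
Iter 2: z = -2.2240 + 1.5179i, |z|^2 = 7.2501
Escaped at iteration 2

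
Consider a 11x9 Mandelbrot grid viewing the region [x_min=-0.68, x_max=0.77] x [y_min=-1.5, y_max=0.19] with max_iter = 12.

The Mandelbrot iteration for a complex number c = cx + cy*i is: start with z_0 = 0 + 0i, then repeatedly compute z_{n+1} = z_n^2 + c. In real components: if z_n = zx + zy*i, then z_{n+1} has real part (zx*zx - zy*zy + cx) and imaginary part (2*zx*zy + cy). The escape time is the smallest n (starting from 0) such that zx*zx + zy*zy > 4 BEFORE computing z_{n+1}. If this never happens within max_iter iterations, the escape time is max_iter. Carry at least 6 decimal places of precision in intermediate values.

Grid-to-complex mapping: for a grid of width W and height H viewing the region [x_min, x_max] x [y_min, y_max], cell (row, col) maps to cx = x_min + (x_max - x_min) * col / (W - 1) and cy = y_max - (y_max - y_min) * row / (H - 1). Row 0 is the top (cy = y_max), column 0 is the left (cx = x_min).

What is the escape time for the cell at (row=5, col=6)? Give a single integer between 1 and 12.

z_0 = 0 + 0i, c = 0.1900 + -0.8662i
Iter 1: z = 0.1900 + -0.8662i, |z|^2 = 0.7865
Iter 2: z = -0.5243 + -1.1954i, |z|^2 = 1.7039
Iter 3: z = -0.9642 + 0.3872i, |z|^2 = 1.0796
Iter 4: z = 0.9696 + -1.6130i, |z|^2 = 3.5419
Iter 5: z = -1.4715 + -3.9943i, |z|^2 = 18.1198
Escaped at iteration 5

Answer: 5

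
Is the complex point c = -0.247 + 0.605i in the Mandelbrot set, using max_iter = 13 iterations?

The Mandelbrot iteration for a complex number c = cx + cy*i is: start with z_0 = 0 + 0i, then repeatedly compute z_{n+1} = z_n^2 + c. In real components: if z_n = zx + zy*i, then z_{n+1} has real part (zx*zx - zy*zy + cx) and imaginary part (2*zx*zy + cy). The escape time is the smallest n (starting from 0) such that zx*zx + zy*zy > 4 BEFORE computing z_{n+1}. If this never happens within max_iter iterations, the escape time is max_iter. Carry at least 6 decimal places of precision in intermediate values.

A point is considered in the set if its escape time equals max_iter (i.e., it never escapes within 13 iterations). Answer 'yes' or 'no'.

Answer: yes

Derivation:
z_0 = 0 + 0i, c = -0.2470 + 0.6050i
Iter 1: z = -0.2470 + 0.6050i, |z|^2 = 0.4270
Iter 2: z = -0.5520 + 0.3061i, |z|^2 = 0.3984
Iter 3: z = -0.0360 + 0.2670i, |z|^2 = 0.0726
Iter 4: z = -0.3170 + 0.5858i, |z|^2 = 0.4436
Iter 5: z = -0.4896 + 0.2336i, |z|^2 = 0.2943
Iter 6: z = -0.0618 + 0.3762i, |z|^2 = 0.1454
Iter 7: z = -0.3847 + 0.5585i, |z|^2 = 0.4599
Iter 8: z = -0.4109 + 0.1753i, |z|^2 = 0.1995
Iter 9: z = -0.1089 + 0.4610i, |z|^2 = 0.2243
Iter 10: z = -0.4476 + 0.5046i, |z|^2 = 0.4550
Iter 11: z = -0.3013 + 0.1532i, |z|^2 = 0.1142
Iter 12: z = -0.1797 + 0.5127i, |z|^2 = 0.2951
Did not escape in 13 iterations → in set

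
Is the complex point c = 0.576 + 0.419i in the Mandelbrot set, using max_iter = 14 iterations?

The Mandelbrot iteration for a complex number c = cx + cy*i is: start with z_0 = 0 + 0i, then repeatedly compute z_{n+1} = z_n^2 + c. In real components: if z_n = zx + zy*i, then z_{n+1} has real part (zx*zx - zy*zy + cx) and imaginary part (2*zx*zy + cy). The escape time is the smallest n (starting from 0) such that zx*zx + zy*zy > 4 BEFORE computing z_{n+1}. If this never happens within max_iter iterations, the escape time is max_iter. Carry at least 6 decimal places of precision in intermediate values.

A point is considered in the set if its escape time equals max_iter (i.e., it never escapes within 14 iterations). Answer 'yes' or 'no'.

z_0 = 0 + 0i, c = 0.5760 + 0.4190i
Iter 1: z = 0.5760 + 0.4190i, |z|^2 = 0.5073
Iter 2: z = 0.7322 + 0.9017i, |z|^2 = 1.3492
Iter 3: z = 0.2991 + 1.7395i, |z|^2 = 3.1152
Iter 4: z = -2.3603 + 1.4595i, |z|^2 = 7.7011
Escaped at iteration 4

Answer: no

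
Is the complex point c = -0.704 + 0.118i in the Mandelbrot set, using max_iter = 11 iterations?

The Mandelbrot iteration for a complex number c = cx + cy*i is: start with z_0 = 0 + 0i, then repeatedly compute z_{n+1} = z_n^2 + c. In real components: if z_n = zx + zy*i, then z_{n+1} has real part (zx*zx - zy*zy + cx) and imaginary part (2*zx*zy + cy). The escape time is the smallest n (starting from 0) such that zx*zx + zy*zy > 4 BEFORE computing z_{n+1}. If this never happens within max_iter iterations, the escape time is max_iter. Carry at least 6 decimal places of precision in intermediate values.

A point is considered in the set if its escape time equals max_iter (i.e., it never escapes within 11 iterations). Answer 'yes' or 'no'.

Answer: yes

Derivation:
z_0 = 0 + 0i, c = -0.7040 + 0.1180i
Iter 1: z = -0.7040 + 0.1180i, |z|^2 = 0.5095
Iter 2: z = -0.2223 + -0.0481i, |z|^2 = 0.0517
Iter 3: z = -0.6569 + 0.1394i, |z|^2 = 0.4509
Iter 4: z = -0.2919 + -0.0652i, |z|^2 = 0.0895
Iter 5: z = -0.6230 + 0.1560i, |z|^2 = 0.4125
Iter 6: z = -0.3402 + -0.0764i, |z|^2 = 0.1216
Iter 7: z = -0.5941 + 0.1700i, |z|^2 = 0.3819
Iter 8: z = -0.3799 + -0.0840i, |z|^2 = 0.1514
Iter 9: z = -0.5667 + 0.1818i, |z|^2 = 0.3542
Iter 10: z = -0.4159 + -0.0881i, |z|^2 = 0.1807
Did not escape in 11 iterations → in set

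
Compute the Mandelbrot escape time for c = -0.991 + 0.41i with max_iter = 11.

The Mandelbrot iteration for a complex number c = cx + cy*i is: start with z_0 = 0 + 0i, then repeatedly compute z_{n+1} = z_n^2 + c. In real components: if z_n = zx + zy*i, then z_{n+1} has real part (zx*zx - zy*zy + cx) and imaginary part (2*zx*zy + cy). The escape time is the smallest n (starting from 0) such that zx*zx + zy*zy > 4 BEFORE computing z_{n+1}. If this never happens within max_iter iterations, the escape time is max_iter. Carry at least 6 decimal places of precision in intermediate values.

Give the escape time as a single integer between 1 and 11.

z_0 = 0 + 0i, c = -0.9910 + 0.4100i
Iter 1: z = -0.9910 + 0.4100i, |z|^2 = 1.1502
Iter 2: z = -0.1770 + -0.4026i, |z|^2 = 0.1934
Iter 3: z = -1.1218 + 0.5525i, |z|^2 = 1.5637
Iter 4: z = -0.0379 + -0.8296i, |z|^2 = 0.6898
Iter 5: z = -1.6779 + 0.4730i, |z|^2 = 3.0390
Iter 6: z = 1.6006 + -1.1771i, |z|^2 = 3.9475
Iter 7: z = 0.1852 + -3.3582i, |z|^2 = 11.3117
Escaped at iteration 7

Answer: 7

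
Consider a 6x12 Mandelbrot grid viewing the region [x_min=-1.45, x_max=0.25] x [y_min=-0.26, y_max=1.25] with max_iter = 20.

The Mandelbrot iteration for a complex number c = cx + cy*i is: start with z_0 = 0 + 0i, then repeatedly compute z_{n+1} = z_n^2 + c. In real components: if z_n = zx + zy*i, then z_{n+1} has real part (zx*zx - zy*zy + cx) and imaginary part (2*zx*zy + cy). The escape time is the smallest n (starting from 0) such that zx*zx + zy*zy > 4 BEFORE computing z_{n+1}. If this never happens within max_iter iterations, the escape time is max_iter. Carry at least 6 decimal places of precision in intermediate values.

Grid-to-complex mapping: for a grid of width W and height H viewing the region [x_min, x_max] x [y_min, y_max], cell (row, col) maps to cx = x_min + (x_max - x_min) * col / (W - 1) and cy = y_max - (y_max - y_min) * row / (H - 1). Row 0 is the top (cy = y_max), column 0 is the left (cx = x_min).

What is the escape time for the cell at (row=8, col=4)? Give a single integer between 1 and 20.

Answer: 20

Derivation:
z_0 = 0 + 0i, c = -0.0900 + 0.1518i
Iter 1: z = -0.0900 + 0.1518i, |z|^2 = 0.0311
Iter 2: z = -0.1049 + 0.1245i, |z|^2 = 0.0265
Iter 3: z = -0.0945 + 0.1257i, |z|^2 = 0.0247
Iter 4: z = -0.0969 + 0.1281i, |z|^2 = 0.0258
Iter 5: z = -0.0970 + 0.1270i, |z|^2 = 0.0255
Iter 6: z = -0.0967 + 0.1272i, |z|^2 = 0.0255
Iter 7: z = -0.0968 + 0.1272i, |z|^2 = 0.0256
Iter 8: z = -0.0968 + 0.1272i, |z|^2 = 0.0255
Iter 9: z = -0.0968 + 0.1272i, |z|^2 = 0.0255
Iter 10: z = -0.0968 + 0.1272i, |z|^2 = 0.0255
Iter 11: z = -0.0968 + 0.1272i, |z|^2 = 0.0255
Iter 12: z = -0.0968 + 0.1272i, |z|^2 = 0.0255
Iter 13: z = -0.0968 + 0.1272i, |z|^2 = 0.0255
Iter 14: z = -0.0968 + 0.1272i, |z|^2 = 0.0255
Iter 15: z = -0.0968 + 0.1272i, |z|^2 = 0.0255
Iter 16: z = -0.0968 + 0.1272i, |z|^2 = 0.0255
Iter 17: z = -0.0968 + 0.1272i, |z|^2 = 0.0255
Iter 18: z = -0.0968 + 0.1272i, |z|^2 = 0.0255
Iter 19: z = -0.0968 + 0.1272i, |z|^2 = 0.0255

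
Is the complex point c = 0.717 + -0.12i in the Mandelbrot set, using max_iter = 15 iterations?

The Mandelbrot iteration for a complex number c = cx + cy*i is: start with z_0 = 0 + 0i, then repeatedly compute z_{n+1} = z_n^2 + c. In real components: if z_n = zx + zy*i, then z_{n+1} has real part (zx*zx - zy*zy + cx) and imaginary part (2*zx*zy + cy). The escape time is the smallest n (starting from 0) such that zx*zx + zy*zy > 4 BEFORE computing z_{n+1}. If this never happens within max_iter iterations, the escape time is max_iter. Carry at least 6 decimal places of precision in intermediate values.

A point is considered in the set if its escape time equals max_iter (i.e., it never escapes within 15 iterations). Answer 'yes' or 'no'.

Answer: no

Derivation:
z_0 = 0 + 0i, c = 0.7170 + -0.1200i
Iter 1: z = 0.7170 + -0.1200i, |z|^2 = 0.5285
Iter 2: z = 1.2167 + -0.2921i, |z|^2 = 1.5656
Iter 3: z = 2.1120 + -0.8307i, |z|^2 = 5.1508
Escaped at iteration 3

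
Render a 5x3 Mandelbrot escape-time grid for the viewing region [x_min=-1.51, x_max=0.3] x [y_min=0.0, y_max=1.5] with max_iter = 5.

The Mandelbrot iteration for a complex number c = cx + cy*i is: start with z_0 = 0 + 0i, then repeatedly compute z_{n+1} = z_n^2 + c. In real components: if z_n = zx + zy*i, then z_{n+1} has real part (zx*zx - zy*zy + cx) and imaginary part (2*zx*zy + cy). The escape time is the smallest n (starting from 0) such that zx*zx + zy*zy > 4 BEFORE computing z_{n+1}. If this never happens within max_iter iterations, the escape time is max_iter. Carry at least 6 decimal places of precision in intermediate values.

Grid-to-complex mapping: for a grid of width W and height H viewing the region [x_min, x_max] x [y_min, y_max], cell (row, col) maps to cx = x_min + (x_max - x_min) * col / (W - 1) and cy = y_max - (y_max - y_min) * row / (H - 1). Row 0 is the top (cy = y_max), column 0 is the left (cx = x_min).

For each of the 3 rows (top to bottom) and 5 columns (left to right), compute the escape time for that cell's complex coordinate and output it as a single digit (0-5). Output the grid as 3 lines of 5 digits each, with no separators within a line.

Answer: 12222
33555
55555

Derivation:
(row=0, col=0): c = -1.5100 + 1.5000i → escape time 1
(row=0, col=1): c = -1.0575 + 1.5000i → escape time 2
(row=0, col=2): c = -0.6050 + 1.5000i → escape time 2
(row=0, col=3): c = -0.1525 + 1.5000i → escape time 2
(row=0, col=4): c = 0.3000 + 1.5000i → escape time 2
(row=1, col=0): c = -1.5100 + 0.7500i → escape time 3
(row=1, col=1): c = -1.0575 + 0.7500i → escape time 3
(row=1, col=2): c = -0.6050 + 0.7500i → escape time 5
(row=1, col=3): c = -0.1525 + 0.7500i → escape time 5
(row=1, col=4): c = 0.3000 + 0.7500i → escape time 5
(row=2, col=0): c = -1.5100 + 0.0000i → escape time 5
(row=2, col=1): c = -1.0575 + 0.0000i → escape time 5
(row=2, col=2): c = -0.6050 + 0.0000i → escape time 5
(row=2, col=3): c = -0.1525 + 0.0000i → escape time 5
(row=2, col=4): c = 0.3000 + 0.0000i → escape time 5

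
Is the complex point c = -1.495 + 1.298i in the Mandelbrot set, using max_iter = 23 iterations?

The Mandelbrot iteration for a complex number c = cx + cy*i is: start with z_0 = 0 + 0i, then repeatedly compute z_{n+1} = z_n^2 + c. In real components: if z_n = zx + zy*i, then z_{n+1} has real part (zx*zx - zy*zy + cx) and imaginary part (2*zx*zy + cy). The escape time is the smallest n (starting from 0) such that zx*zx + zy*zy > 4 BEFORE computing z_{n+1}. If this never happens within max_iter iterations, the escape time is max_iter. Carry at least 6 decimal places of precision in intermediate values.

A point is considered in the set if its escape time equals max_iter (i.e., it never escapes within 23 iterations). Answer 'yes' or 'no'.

z_0 = 0 + 0i, c = -1.4950 + 1.2980i
Iter 1: z = -1.4950 + 1.2980i, |z|^2 = 3.9198
Iter 2: z = -0.9448 + -2.5830i, |z|^2 = 7.5646
Escaped at iteration 2

Answer: no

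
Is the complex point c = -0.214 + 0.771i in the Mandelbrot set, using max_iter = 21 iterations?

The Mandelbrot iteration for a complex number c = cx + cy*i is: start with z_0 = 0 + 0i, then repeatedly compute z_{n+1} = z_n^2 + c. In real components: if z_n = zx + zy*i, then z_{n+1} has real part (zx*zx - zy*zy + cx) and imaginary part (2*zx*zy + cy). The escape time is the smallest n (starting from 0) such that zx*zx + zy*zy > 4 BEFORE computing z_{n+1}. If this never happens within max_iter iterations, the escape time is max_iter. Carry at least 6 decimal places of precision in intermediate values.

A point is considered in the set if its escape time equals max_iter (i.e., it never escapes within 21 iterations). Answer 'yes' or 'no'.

z_0 = 0 + 0i, c = -0.2140 + 0.7710i
Iter 1: z = -0.2140 + 0.7710i, |z|^2 = 0.6402
Iter 2: z = -0.7626 + 0.4410i, |z|^2 = 0.7761
Iter 3: z = 0.1731 + 0.0983i, |z|^2 = 0.0396
Iter 4: z = -0.1937 + 0.8050i, |z|^2 = 0.6856
Iter 5: z = -0.8246 + 0.4591i, |z|^2 = 0.8907
Iter 6: z = 0.2551 + 0.0138i, |z|^2 = 0.0653
Iter 7: z = -0.1491 + 0.7780i, |z|^2 = 0.6276
Iter 8: z = -0.7971 + 0.5390i, |z|^2 = 0.9259
Iter 9: z = 0.1309 + -0.0883i, |z|^2 = 0.0249
Iter 10: z = -0.2047 + 0.7479i, |z|^2 = 0.6012
Iter 11: z = -0.7314 + 0.4649i, |z|^2 = 0.7511
Iter 12: z = 0.1049 + 0.0909i, |z|^2 = 0.0193
Iter 13: z = -0.2113 + 0.7901i, |z|^2 = 0.6689
Iter 14: z = -0.7936 + 0.4372i, |z|^2 = 0.8209
Iter 15: z = 0.2247 + 0.0771i, |z|^2 = 0.0564
Iter 16: z = -0.1695 + 0.8057i, |z|^2 = 0.6778
Iter 17: z = -0.8344 + 0.4979i, |z|^2 = 0.9441
Iter 18: z = 0.2342 + -0.0599i, |z|^2 = 0.0585
Iter 19: z = -0.1627 + 0.7429i, |z|^2 = 0.5784
Iter 20: z = -0.7395 + 0.5292i, |z|^2 = 0.8269
Did not escape in 21 iterations → in set

Answer: yes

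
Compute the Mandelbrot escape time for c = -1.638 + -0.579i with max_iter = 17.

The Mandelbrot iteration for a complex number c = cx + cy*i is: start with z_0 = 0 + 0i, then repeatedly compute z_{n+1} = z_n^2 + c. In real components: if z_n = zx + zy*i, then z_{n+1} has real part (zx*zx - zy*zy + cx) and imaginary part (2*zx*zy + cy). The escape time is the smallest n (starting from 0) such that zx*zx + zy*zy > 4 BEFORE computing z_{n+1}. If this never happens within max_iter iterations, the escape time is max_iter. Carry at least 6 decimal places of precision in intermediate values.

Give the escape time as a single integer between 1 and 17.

Answer: 3

Derivation:
z_0 = 0 + 0i, c = -1.6380 + -0.5790i
Iter 1: z = -1.6380 + -0.5790i, |z|^2 = 3.0183
Iter 2: z = 0.7098 + 1.3178i, |z|^2 = 2.2404
Iter 3: z = -2.8708 + 1.2918i, |z|^2 = 9.9101
Escaped at iteration 3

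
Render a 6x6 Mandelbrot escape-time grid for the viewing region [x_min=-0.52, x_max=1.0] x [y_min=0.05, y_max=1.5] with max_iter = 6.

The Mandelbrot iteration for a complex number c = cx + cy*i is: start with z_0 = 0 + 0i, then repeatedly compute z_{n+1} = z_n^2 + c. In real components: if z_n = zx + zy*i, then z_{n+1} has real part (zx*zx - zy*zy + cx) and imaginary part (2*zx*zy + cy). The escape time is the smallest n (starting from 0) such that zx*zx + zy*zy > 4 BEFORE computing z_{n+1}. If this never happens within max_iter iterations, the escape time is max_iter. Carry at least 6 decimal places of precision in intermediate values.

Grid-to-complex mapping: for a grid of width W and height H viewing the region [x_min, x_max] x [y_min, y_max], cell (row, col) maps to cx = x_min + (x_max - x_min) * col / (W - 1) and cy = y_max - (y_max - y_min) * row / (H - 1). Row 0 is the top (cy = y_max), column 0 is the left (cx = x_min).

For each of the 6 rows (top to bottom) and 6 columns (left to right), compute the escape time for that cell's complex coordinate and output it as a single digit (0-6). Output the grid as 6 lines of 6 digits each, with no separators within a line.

(row=0, col=0): c = -0.5200 + 1.5000i → escape time 2
(row=0, col=1): c = -0.2160 + 1.5000i → escape time 2
(row=0, col=2): c = 0.0880 + 1.5000i → escape time 2
(row=0, col=3): c = 0.3920 + 1.5000i → escape time 2
(row=0, col=4): c = 0.6960 + 1.5000i → escape time 2
(row=0, col=5): c = 1.0000 + 1.5000i → escape time 2
(row=1, col=0): c = -0.5200 + 1.2100i → escape time 3
(row=1, col=1): c = -0.2160 + 1.2100i → escape time 3
(row=1, col=2): c = 0.0880 + 1.2100i → escape time 3
(row=1, col=3): c = 0.3920 + 1.2100i → escape time 2
(row=1, col=4): c = 0.6960 + 1.2100i → escape time 2
(row=1, col=5): c = 1.0000 + 1.2100i → escape time 2
(row=2, col=0): c = -0.5200 + 0.9200i → escape time 4
(row=2, col=1): c = -0.2160 + 0.9200i → escape time 6
(row=2, col=2): c = 0.0880 + 0.9200i → escape time 5
(row=2, col=3): c = 0.3920 + 0.9200i → escape time 3
(row=2, col=4): c = 0.6960 + 0.9200i → escape time 2
(row=2, col=5): c = 1.0000 + 0.9200i → escape time 2
(row=3, col=0): c = -0.5200 + 0.6300i → escape time 6
(row=3, col=1): c = -0.2160 + 0.6300i → escape time 6
(row=3, col=2): c = 0.0880 + 0.6300i → escape time 6
(row=3, col=3): c = 0.3920 + 0.6300i → escape time 6
(row=3, col=4): c = 0.6960 + 0.6300i → escape time 3
(row=3, col=5): c = 1.0000 + 0.6300i → escape time 2
(row=4, col=0): c = -0.5200 + 0.3400i → escape time 6
(row=4, col=1): c = -0.2160 + 0.3400i → escape time 6
(row=4, col=2): c = 0.0880 + 0.3400i → escape time 6
(row=4, col=3): c = 0.3920 + 0.3400i → escape time 6
(row=4, col=4): c = 0.6960 + 0.3400i → escape time 3
(row=4, col=5): c = 1.0000 + 0.3400i → escape time 2
(row=5, col=0): c = -0.5200 + 0.0500i → escape time 6
(row=5, col=1): c = -0.2160 + 0.0500i → escape time 6
(row=5, col=2): c = 0.0880 + 0.0500i → escape time 6
(row=5, col=3): c = 0.3920 + 0.0500i → escape time 6
(row=5, col=4): c = 0.6960 + 0.0500i → escape time 3
(row=5, col=5): c = 1.0000 + 0.0500i → escape time 2

Answer: 222222
333222
465322
666632
666632
666632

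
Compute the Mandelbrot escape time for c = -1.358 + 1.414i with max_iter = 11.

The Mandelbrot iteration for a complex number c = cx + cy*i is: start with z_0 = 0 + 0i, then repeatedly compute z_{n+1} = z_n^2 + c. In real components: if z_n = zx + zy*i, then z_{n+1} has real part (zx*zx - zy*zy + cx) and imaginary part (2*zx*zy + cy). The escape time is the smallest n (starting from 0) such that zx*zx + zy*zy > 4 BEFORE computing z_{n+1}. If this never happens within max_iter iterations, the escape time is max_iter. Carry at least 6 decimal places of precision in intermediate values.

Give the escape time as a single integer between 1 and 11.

z_0 = 0 + 0i, c = -1.3580 + 1.4140i
Iter 1: z = -1.3580 + 1.4140i, |z|^2 = 3.8436
Iter 2: z = -1.5132 + -2.4264i, |z|^2 = 8.1774
Escaped at iteration 2

Answer: 2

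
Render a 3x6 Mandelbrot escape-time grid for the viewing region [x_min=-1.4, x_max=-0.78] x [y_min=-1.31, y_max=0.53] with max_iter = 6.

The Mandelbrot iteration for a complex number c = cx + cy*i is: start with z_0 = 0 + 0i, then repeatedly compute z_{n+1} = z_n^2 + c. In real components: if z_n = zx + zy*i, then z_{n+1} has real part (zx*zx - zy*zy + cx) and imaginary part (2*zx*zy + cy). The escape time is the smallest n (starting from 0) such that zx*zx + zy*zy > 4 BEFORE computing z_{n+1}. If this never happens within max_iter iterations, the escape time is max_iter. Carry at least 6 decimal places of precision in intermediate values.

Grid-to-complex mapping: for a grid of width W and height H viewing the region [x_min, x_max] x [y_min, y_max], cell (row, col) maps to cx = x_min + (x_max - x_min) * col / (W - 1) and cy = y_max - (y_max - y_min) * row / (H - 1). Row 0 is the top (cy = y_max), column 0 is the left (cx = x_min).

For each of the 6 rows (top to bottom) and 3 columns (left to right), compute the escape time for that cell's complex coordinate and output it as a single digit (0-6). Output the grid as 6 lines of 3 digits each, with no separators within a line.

Answer: 356
666
666
346
333
222

Derivation:
(row=0, col=0): c = -1.4000 + 0.5300i → escape time 3
(row=0, col=1): c = -1.0900 + 0.5300i → escape time 5
(row=0, col=2): c = -0.7800 + 0.5300i → escape time 6
(row=1, col=0): c = -1.4000 + 0.1620i → escape time 6
(row=1, col=1): c = -1.0900 + 0.1620i → escape time 6
(row=1, col=2): c = -0.7800 + 0.1620i → escape time 6
(row=2, col=0): c = -1.4000 + -0.2060i → escape time 6
(row=2, col=1): c = -1.0900 + -0.2060i → escape time 6
(row=2, col=2): c = -0.7800 + -0.2060i → escape time 6
(row=3, col=0): c = -1.4000 + -0.5740i → escape time 3
(row=3, col=1): c = -1.0900 + -0.5740i → escape time 4
(row=3, col=2): c = -0.7800 + -0.5740i → escape time 6
(row=4, col=0): c = -1.4000 + -0.9420i → escape time 3
(row=4, col=1): c = -1.0900 + -0.9420i → escape time 3
(row=4, col=2): c = -0.7800 + -0.9420i → escape time 3
(row=5, col=0): c = -1.4000 + -1.3100i → escape time 2
(row=5, col=1): c = -1.0900 + -1.3100i → escape time 2
(row=5, col=2): c = -0.7800 + -1.3100i → escape time 2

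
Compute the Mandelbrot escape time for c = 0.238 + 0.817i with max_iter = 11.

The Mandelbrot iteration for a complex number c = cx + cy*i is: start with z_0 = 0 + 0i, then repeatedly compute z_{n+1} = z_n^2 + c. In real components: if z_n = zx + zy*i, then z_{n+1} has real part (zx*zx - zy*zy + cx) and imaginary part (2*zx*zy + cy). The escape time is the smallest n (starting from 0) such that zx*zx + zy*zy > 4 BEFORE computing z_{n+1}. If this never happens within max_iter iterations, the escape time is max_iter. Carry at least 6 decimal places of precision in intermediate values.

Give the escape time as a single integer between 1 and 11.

z_0 = 0 + 0i, c = 0.2380 + 0.8170i
Iter 1: z = 0.2380 + 0.8170i, |z|^2 = 0.7241
Iter 2: z = -0.3728 + 1.2059i, |z|^2 = 1.5932
Iter 3: z = -1.0772 + -0.0822i, |z|^2 = 1.1670
Iter 4: z = 1.3915 + 0.9941i, |z|^2 = 2.9246
Iter 5: z = 1.1860 + 3.5837i, |z|^2 = 14.2496
Escaped at iteration 5

Answer: 5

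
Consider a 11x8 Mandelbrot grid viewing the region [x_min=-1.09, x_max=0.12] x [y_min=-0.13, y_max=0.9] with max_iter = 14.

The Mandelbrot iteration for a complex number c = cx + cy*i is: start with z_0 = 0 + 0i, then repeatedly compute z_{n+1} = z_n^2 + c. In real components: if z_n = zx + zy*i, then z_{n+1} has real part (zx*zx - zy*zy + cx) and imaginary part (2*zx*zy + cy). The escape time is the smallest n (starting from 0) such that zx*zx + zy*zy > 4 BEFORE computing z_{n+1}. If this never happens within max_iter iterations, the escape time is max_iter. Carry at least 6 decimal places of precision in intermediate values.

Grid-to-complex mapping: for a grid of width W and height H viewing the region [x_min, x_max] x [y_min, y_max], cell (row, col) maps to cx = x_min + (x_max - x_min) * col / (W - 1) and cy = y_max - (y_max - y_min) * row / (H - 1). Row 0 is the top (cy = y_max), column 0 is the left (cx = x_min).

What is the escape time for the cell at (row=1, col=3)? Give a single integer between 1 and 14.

Answer: 4

Derivation:
z_0 = 0 + 0i, c = -0.7270 + 0.7529i
Iter 1: z = -0.7270 + 0.7529i, |z|^2 = 1.0953
Iter 2: z = -0.7653 + -0.3418i, |z|^2 = 0.7025
Iter 3: z = -0.2582 + 1.2760i, |z|^2 = 1.6948
Iter 4: z = -2.2885 + 0.0939i, |z|^2 = 5.2460
Escaped at iteration 4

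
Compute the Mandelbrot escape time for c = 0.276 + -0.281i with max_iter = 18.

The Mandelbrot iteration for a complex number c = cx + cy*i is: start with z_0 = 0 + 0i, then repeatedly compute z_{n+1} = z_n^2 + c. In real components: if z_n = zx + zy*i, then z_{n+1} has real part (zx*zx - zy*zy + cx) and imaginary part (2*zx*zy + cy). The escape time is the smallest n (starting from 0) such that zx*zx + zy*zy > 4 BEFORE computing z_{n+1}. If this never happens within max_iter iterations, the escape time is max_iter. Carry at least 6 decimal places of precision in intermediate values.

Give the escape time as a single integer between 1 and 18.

Answer: 18

Derivation:
z_0 = 0 + 0i, c = 0.2760 + -0.2810i
Iter 1: z = 0.2760 + -0.2810i, |z|^2 = 0.1551
Iter 2: z = 0.2732 + -0.4361i, |z|^2 = 0.2648
Iter 3: z = 0.1605 + -0.5193i, |z|^2 = 0.2954
Iter 4: z = 0.0321 + -0.4476i, |z|^2 = 0.2014
Iter 5: z = 0.0766 + -0.3097i, |z|^2 = 0.1018
Iter 6: z = 0.1860 + -0.3285i, |z|^2 = 0.1425
Iter 7: z = 0.2027 + -0.4032i, |z|^2 = 0.2036
Iter 8: z = 0.1545 + -0.4444i, |z|^2 = 0.2214
Iter 9: z = 0.1024 + -0.4184i, |z|^2 = 0.1855
Iter 10: z = 0.1114 + -0.3667i, |z|^2 = 0.1469
Iter 11: z = 0.1540 + -0.3627i, |z|^2 = 0.1553
Iter 12: z = 0.1681 + -0.3927i, |z|^2 = 0.1825
Iter 13: z = 0.1501 + -0.4131i, |z|^2 = 0.1931
Iter 14: z = 0.1279 + -0.4050i, |z|^2 = 0.1804
Iter 15: z = 0.1284 + -0.3846i, |z|^2 = 0.1644
Iter 16: z = 0.1446 + -0.3797i, |z|^2 = 0.1651
Iter 17: z = 0.1527 + -0.3908i, |z|^2 = 0.1760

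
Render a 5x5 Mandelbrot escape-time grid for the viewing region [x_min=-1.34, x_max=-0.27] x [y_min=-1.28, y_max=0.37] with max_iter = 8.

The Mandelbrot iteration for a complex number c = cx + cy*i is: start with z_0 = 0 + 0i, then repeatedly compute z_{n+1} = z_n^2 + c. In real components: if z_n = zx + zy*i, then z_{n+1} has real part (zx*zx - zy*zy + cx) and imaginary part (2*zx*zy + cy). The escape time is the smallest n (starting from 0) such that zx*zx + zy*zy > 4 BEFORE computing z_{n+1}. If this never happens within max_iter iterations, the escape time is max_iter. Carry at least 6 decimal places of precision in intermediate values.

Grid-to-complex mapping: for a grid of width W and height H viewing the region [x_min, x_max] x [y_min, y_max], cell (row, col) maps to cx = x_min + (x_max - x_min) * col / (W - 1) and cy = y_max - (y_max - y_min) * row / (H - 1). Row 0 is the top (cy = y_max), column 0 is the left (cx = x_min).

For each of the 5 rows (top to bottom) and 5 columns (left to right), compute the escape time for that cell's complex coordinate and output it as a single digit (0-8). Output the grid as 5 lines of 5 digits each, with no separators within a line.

(row=0, col=0): c = -1.3400 + 0.3700i → escape time 6
(row=0, col=1): c = -1.0725 + 0.3700i → escape time 8
(row=0, col=2): c = -0.8050 + 0.3700i → escape time 8
(row=0, col=3): c = -0.5375 + 0.3700i → escape time 8
(row=0, col=4): c = -0.2700 + 0.3700i → escape time 8
(row=1, col=0): c = -1.3400 + -0.0425i → escape time 8
(row=1, col=1): c = -1.0725 + -0.0425i → escape time 8
(row=1, col=2): c = -0.8050 + -0.0425i → escape time 8
(row=1, col=3): c = -0.5375 + -0.0425i → escape time 8
(row=1, col=4): c = -0.2700 + -0.0425i → escape time 8
(row=2, col=0): c = -1.3400 + -0.4550i → escape time 4
(row=2, col=1): c = -1.0725 + -0.4550i → escape time 5
(row=2, col=2): c = -0.8050 + -0.4550i → escape time 6
(row=2, col=3): c = -0.5375 + -0.4550i → escape time 8
(row=2, col=4): c = -0.2700 + -0.4550i → escape time 8
(row=3, col=0): c = -1.3400 + -0.8675i → escape time 3
(row=3, col=1): c = -1.0725 + -0.8675i → escape time 3
(row=3, col=2): c = -0.8050 + -0.8675i → escape time 4
(row=3, col=3): c = -0.5375 + -0.8675i → escape time 4
(row=3, col=4): c = -0.2700 + -0.8675i → escape time 8
(row=4, col=0): c = -1.3400 + -1.2800i → escape time 2
(row=4, col=1): c = -1.0725 + -1.2800i → escape time 2
(row=4, col=2): c = -0.8050 + -1.2800i → escape time 3
(row=4, col=3): c = -0.5375 + -1.2800i → escape time 3
(row=4, col=4): c = -0.2700 + -1.2800i → escape time 3

Answer: 68888
88888
45688
33448
22333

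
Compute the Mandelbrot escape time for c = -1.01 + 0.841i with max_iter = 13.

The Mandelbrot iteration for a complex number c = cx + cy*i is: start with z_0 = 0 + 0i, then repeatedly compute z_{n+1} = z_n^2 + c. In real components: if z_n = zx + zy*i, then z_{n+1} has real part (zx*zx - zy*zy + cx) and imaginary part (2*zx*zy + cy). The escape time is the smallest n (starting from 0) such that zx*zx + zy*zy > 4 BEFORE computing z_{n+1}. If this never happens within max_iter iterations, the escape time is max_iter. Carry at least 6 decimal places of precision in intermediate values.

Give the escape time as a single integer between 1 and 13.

z_0 = 0 + 0i, c = -1.0100 + 0.8410i
Iter 1: z = -1.0100 + 0.8410i, |z|^2 = 1.7274
Iter 2: z = -0.6972 + -0.8578i, |z|^2 = 1.2219
Iter 3: z = -1.2598 + 2.0371i, |z|^2 = 5.7369
Escaped at iteration 3

Answer: 3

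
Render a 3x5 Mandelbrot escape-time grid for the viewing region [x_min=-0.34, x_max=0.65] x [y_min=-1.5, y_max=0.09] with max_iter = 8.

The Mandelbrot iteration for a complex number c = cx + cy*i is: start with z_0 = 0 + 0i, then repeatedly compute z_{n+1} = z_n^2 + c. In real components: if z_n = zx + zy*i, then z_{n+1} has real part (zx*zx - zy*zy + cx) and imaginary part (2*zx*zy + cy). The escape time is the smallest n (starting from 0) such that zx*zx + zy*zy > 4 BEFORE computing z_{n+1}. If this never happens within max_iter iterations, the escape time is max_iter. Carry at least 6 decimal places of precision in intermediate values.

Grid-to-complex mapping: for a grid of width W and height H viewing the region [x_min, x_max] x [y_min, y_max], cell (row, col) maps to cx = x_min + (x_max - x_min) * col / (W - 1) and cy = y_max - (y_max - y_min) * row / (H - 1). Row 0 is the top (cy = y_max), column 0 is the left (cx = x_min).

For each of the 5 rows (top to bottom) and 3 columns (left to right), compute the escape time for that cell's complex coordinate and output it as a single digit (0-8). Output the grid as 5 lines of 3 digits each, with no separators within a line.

(row=0, col=0): c = -0.3400 + 0.0900i → escape time 8
(row=0, col=1): c = 0.1550 + 0.0900i → escape time 8
(row=0, col=2): c = 0.6500 + 0.0900i → escape time 4
(row=1, col=0): c = -0.3400 + -0.3075i → escape time 8
(row=1, col=1): c = 0.1550 + -0.3075i → escape time 8
(row=1, col=2): c = 0.6500 + -0.3075i → escape time 3
(row=2, col=0): c = -0.3400 + -0.7050i → escape time 8
(row=2, col=1): c = 0.1550 + -0.7050i → escape time 7
(row=2, col=2): c = 0.6500 + -0.7050i → escape time 3
(row=3, col=0): c = -0.3400 + -1.1025i → escape time 4
(row=3, col=1): c = 0.1550 + -1.1025i → escape time 3
(row=3, col=2): c = 0.6500 + -1.1025i → escape time 2
(row=4, col=0): c = -0.3400 + -1.5000i → escape time 2
(row=4, col=1): c = 0.1550 + -1.5000i → escape time 2
(row=4, col=2): c = 0.6500 + -1.5000i → escape time 2

Answer: 884
883
873
432
222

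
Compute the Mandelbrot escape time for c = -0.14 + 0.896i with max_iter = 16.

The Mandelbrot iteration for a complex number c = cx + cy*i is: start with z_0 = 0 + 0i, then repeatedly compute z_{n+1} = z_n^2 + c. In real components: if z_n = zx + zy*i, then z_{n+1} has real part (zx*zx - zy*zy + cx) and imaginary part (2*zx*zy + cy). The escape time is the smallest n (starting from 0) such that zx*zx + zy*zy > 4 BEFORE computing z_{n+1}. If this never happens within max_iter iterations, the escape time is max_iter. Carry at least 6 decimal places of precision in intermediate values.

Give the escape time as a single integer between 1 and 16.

z_0 = 0 + 0i, c = -0.1400 + 0.8960i
Iter 1: z = -0.1400 + 0.8960i, |z|^2 = 0.8224
Iter 2: z = -0.9232 + 0.6451i, |z|^2 = 1.2685
Iter 3: z = 0.2961 + -0.2952i, |z|^2 = 0.1748
Iter 4: z = -0.1394 + 0.7212i, |z|^2 = 0.5395
Iter 5: z = -0.6407 + 0.6949i, |z|^2 = 0.8933
Iter 6: z = -0.2125 + 0.0056i, |z|^2 = 0.0452
Iter 7: z = -0.0949 + 0.8936i, |z|^2 = 0.8075
Iter 8: z = -0.9295 + 0.7264i, |z|^2 = 1.3917
Iter 9: z = 0.1964 + -0.4544i, |z|^2 = 0.2451
Iter 10: z = -0.3080 + 0.7175i, |z|^2 = 0.6097
Iter 11: z = -0.5600 + 0.4541i, |z|^2 = 0.5198
Iter 12: z = -0.0326 + 0.3875i, |z|^2 = 0.1512
Iter 13: z = -0.2891 + 0.8707i, |z|^2 = 0.8417
Iter 14: z = -0.8146 + 0.3926i, |z|^2 = 0.8178
Iter 15: z = 0.3695 + 0.2563i, |z|^2 = 0.2022

Answer: 16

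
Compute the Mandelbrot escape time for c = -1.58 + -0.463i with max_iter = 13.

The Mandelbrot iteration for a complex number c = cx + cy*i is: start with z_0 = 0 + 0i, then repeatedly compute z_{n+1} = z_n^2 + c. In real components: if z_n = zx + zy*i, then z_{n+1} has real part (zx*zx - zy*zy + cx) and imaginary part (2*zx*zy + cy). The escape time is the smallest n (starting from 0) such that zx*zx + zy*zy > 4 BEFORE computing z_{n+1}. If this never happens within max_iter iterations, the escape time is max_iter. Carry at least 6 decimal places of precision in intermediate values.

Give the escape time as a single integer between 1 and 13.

Answer: 3

Derivation:
z_0 = 0 + 0i, c = -1.5800 + -0.4630i
Iter 1: z = -1.5800 + -0.4630i, |z|^2 = 2.7108
Iter 2: z = 0.7020 + 1.0001i, |z|^2 = 1.4930
Iter 3: z = -2.0873 + 0.9412i, |z|^2 = 5.2427
Escaped at iteration 3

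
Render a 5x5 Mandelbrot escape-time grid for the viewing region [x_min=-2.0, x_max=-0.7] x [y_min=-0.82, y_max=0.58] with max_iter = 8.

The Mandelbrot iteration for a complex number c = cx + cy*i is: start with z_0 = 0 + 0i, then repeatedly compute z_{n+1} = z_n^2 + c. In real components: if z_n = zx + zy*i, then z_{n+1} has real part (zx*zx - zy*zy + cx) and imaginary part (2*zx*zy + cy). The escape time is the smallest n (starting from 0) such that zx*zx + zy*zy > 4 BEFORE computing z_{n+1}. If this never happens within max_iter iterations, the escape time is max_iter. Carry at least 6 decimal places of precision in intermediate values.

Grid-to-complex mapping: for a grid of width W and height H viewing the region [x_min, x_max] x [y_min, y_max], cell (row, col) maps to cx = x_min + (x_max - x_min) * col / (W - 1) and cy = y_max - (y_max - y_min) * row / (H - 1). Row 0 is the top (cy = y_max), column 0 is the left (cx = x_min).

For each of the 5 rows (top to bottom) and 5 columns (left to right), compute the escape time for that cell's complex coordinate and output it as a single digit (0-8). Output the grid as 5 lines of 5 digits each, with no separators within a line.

(row=0, col=0): c = -2.0000 + 0.5800i → escape time 1
(row=0, col=1): c = -1.6750 + 0.5800i → escape time 3
(row=0, col=2): c = -1.3500 + 0.5800i → escape time 3
(row=0, col=3): c = -1.0250 + 0.5800i → escape time 5
(row=0, col=4): c = -0.7000 + 0.5800i → escape time 6
(row=1, col=0): c = -2.0000 + 0.2300i → escape time 1
(row=1, col=1): c = -1.6750 + 0.2300i → escape time 4
(row=1, col=2): c = -1.3500 + 0.2300i → escape time 7
(row=1, col=3): c = -1.0250 + 0.2300i → escape time 8
(row=1, col=4): c = -0.7000 + 0.2300i → escape time 8
(row=2, col=0): c = -2.0000 + -0.1200i → escape time 1
(row=2, col=1): c = -1.6750 + -0.1200i → escape time 5
(row=2, col=2): c = -1.3500 + -0.1200i → escape time 8
(row=2, col=3): c = -1.0250 + -0.1200i → escape time 8
(row=2, col=4): c = -0.7000 + -0.1200i → escape time 8
(row=3, col=0): c = -2.0000 + -0.4700i → escape time 1
(row=3, col=1): c = -1.6750 + -0.4700i → escape time 3
(row=3, col=2): c = -1.3500 + -0.4700i → escape time 4
(row=3, col=3): c = -1.0250 + -0.4700i → escape time 5
(row=3, col=4): c = -0.7000 + -0.4700i → escape time 8
(row=4, col=0): c = -2.0000 + -0.8200i → escape time 1
(row=4, col=1): c = -1.6750 + -0.8200i → escape time 3
(row=4, col=2): c = -1.3500 + -0.8200i → escape time 3
(row=4, col=3): c = -1.0250 + -0.8200i → escape time 3
(row=4, col=4): c = -0.7000 + -0.8200i → escape time 4

Answer: 13356
14788
15888
13458
13334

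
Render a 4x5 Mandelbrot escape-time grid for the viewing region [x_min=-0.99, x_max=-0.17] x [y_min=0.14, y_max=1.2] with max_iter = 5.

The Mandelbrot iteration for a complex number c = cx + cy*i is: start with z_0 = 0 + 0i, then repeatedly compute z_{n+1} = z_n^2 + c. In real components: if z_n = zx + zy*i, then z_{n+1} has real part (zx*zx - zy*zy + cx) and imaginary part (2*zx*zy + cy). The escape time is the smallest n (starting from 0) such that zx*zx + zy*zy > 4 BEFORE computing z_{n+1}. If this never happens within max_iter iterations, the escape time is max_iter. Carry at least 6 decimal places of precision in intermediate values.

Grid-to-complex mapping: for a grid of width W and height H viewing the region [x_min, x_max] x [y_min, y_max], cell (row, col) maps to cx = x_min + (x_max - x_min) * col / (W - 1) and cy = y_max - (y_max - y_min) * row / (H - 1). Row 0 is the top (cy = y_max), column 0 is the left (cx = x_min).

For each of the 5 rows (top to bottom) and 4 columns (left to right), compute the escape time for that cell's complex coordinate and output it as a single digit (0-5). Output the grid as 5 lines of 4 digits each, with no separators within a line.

(row=0, col=0): c = -0.9900 + 1.2000i → escape time 3
(row=0, col=1): c = -0.7167 + 1.2000i → escape time 3
(row=0, col=2): c = -0.4433 + 1.2000i → escape time 3
(row=0, col=3): c = -0.1700 + 1.2000i → escape time 3
(row=1, col=0): c = -0.9900 + 0.9350i → escape time 3
(row=1, col=1): c = -0.7167 + 0.9350i → escape time 4
(row=1, col=2): c = -0.4433 + 0.9350i → escape time 4
(row=1, col=3): c = -0.1700 + 0.9350i → escape time 5
(row=2, col=0): c = -0.9900 + 0.6700i → escape time 4
(row=2, col=1): c = -0.7167 + 0.6700i → escape time 5
(row=2, col=2): c = -0.4433 + 0.6700i → escape time 5
(row=2, col=3): c = -0.1700 + 0.6700i → escape time 5
(row=3, col=0): c = -0.9900 + 0.4050i → escape time 5
(row=3, col=1): c = -0.7167 + 0.4050i → escape time 5
(row=3, col=2): c = -0.4433 + 0.4050i → escape time 5
(row=3, col=3): c = -0.1700 + 0.4050i → escape time 5
(row=4, col=0): c = -0.9900 + 0.1400i → escape time 5
(row=4, col=1): c = -0.7167 + 0.1400i → escape time 5
(row=4, col=2): c = -0.4433 + 0.1400i → escape time 5
(row=4, col=3): c = -0.1700 + 0.1400i → escape time 5

Answer: 3333
3445
4555
5555
5555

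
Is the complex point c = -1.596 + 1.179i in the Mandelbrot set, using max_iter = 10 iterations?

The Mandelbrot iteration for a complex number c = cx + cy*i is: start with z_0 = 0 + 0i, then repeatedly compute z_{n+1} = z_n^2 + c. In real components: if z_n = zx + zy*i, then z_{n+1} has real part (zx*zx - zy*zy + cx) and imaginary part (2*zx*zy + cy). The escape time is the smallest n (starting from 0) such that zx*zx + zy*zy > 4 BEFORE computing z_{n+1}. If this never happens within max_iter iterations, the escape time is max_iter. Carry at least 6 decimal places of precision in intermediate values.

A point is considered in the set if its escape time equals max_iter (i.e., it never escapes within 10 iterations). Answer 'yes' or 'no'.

Answer: no

Derivation:
z_0 = 0 + 0i, c = -1.5960 + 1.1790i
Iter 1: z = -1.5960 + 1.1790i, |z|^2 = 3.9373
Iter 2: z = -0.4388 + -2.5844i, |z|^2 = 6.8715
Escaped at iteration 2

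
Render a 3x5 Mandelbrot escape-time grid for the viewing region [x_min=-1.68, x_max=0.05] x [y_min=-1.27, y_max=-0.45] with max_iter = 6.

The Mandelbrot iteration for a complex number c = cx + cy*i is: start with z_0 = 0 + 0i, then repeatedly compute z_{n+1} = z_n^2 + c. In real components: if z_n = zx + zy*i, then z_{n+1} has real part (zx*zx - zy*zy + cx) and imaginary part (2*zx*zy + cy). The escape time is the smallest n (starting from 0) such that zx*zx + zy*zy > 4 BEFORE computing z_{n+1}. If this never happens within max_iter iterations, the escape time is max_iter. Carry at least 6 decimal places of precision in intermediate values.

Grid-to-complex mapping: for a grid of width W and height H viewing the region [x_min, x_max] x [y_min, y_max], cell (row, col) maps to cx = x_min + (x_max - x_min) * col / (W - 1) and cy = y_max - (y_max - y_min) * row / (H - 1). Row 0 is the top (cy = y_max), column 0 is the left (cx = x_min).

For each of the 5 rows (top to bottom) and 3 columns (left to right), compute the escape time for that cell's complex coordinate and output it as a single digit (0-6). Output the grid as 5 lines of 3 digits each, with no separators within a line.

Answer: 366
356
246
234
132

Derivation:
(row=0, col=0): c = -1.6800 + -0.4500i → escape time 3
(row=0, col=1): c = -0.8150 + -0.4500i → escape time 6
(row=0, col=2): c = 0.0500 + -0.4500i → escape time 6
(row=1, col=0): c = -1.6800 + -0.6550i → escape time 3
(row=1, col=1): c = -0.8150 + -0.6550i → escape time 5
(row=1, col=2): c = 0.0500 + -0.6550i → escape time 6
(row=2, col=0): c = -1.6800 + -0.8600i → escape time 2
(row=2, col=1): c = -0.8150 + -0.8600i → escape time 4
(row=2, col=2): c = 0.0500 + -0.8600i → escape time 6
(row=3, col=0): c = -1.6800 + -1.0650i → escape time 2
(row=3, col=1): c = -0.8150 + -1.0650i → escape time 3
(row=3, col=2): c = 0.0500 + -1.0650i → escape time 4
(row=4, col=0): c = -1.6800 + -1.2700i → escape time 1
(row=4, col=1): c = -0.8150 + -1.2700i → escape time 3
(row=4, col=2): c = 0.0500 + -1.2700i → escape time 2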